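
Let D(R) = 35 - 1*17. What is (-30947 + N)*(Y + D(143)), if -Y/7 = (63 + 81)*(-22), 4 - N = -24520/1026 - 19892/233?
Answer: -3029501279562/4427 ≈ -6.8432e+8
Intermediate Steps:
D(R) = 18 (D(R) = 35 - 17 = 18)
N = 13539292/119529 (N = 4 - (-24520/1026 - 19892/233) = 4 - (-24520*1/1026 - 19892*1/233) = 4 - (-12260/513 - 19892/233) = 4 - 1*(-13061176/119529) = 4 + 13061176/119529 = 13539292/119529 ≈ 113.27)
Y = 22176 (Y = -7*(63 + 81)*(-22) = -1008*(-22) = -7*(-3168) = 22176)
(-30947 + N)*(Y + D(143)) = (-30947 + 13539292/119529)*(22176 + 18) = -3685524671/119529*22194 = -3029501279562/4427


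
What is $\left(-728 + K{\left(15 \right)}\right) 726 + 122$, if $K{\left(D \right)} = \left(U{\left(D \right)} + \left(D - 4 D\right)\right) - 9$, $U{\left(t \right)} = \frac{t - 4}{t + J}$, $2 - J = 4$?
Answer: $- \frac{7370944}{13} \approx -5.67 \cdot 10^{5}$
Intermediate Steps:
$J = -2$ ($J = 2 - 4 = -2$)
$U{\left(t \right)} = \frac{-4 + t}{-2 + t}$ ($U{\left(t \right)} = \frac{t - 4}{t - 2} = \frac{-4 + t}{-2 + t}$)
$K{\left(D \right)} = -9 - 3 D + \frac{-4 + D}{-2 + D}$ ($K{\left(D \right)} = \left(\frac{-4 + D}{-2 + D} + \left(D - 4 D\right)\right) - 9 = \left(\frac{-4 + D}{-2 + D} - 3 D\right) - 9 = \left(- 3 D + \frac{-4 + D}{-2 + D}\right) - 9 = -9 - 3 D + \frac{-4 + D}{-2 + D}$)
$\left(-728 + K{\left(15 \right)}\right) 726 + 122 = \left(-728 + \frac{14 - 3 \cdot 15^{2} - 30}{-2 + 15}\right) 726 + 122 = \left(-728 + \frac{14 - 675 - 30}{13}\right) 726 + 122 = \left(-728 + \frac{1}{13} \left(-691\right)\right) 726 + 122 = \left(-728 - \frac{691}{13}\right) 726 + 122 = \left(- \frac{10155}{13}\right) 726 + 122 = - \frac{7372530}{13} + 122 = - \frac{7370944}{13}$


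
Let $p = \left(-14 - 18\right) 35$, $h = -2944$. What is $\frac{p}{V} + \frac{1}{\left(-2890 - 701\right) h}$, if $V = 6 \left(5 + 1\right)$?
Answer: $- \frac{328903679}{10571904} \approx -31.111$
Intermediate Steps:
$p = -1120$ ($p = \left(-32\right) 35 = -1120$)
$V = 36$ ($V = 6 \cdot 6 = 36$)
$\frac{p}{V} + \frac{1}{\left(-2890 - 701\right) h} = - \frac{1120}{36} + \frac{1}{\left(-2890 - 701\right) \left(-2944\right)} = \left(-1120\right) \frac{1}{36} + \frac{1}{-3591} \left(- \frac{1}{2944}\right) = - \frac{280}{9} - - \frac{1}{10571904} = - \frac{280}{9} + \frac{1}{10571904} = - \frac{328903679}{10571904}$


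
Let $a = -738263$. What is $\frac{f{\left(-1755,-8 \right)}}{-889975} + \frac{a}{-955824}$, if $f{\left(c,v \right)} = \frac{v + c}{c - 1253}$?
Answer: $\frac{123522590004043}{159923979307200} \approx 0.77238$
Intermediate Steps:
$f{\left(c,v \right)} = \frac{c + v}{-1253 + c}$
$\frac{f{\left(-1755,-8 \right)}}{-889975} + \frac{a}{-955824} = \frac{\frac{1}{-1253 - 1755} \left(-1755 - 8\right)}{-889975} - \frac{738263}{-955824} = \frac{1}{-3008} \left(-1763\right) \left(- \frac{1}{889975}\right) - - \frac{738263}{955824} = \left(- \frac{1}{3008}\right) \left(-1763\right) \left(- \frac{1}{889975}\right) + \frac{738263}{955824} = \frac{1763}{3008} \left(- \frac{1}{889975}\right) + \frac{738263}{955824} = - \frac{1763}{2677044800} + \frac{738263}{955824} = \frac{123522590004043}{159923979307200}$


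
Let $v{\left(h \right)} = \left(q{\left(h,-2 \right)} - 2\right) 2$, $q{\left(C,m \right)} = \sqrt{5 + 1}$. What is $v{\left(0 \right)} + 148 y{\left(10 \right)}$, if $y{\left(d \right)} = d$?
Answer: $1476 + 2 \sqrt{6} \approx 1480.9$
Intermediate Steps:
$q{\left(C,m \right)} = \sqrt{6}$
$v{\left(h \right)} = -4 + 2 \sqrt{6}$ ($v{\left(h \right)} = \left(\sqrt{6} - 2\right) 2 = \left(-2 + \sqrt{6}\right) 2 = -4 + 2 \sqrt{6}$)
$v{\left(0 \right)} + 148 y{\left(10 \right)} = \left(-4 + 2 \sqrt{6}\right) + 148 \cdot 10 = \left(-4 + 2 \sqrt{6}\right) + 1480 = 1476 + 2 \sqrt{6}$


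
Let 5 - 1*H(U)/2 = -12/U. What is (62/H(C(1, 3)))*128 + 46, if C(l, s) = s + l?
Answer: 542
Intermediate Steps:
C(l, s) = l + s
H(U) = 10 + 24/U (H(U) = 10 - (-24)/U = 10 + 24/U)
(62/H(C(1, 3)))*128 + 46 = (62/(10 + 24/(1 + 3)))*128 + 46 = (62/(10 + 24/4))*128 + 46 = (62/(10 + 24*(¼)))*128 + 46 = (62/(10 + 6))*128 + 46 = (62/16)*128 + 46 = (62*(1/16))*128 + 46 = (31/8)*128 + 46 = 496 + 46 = 542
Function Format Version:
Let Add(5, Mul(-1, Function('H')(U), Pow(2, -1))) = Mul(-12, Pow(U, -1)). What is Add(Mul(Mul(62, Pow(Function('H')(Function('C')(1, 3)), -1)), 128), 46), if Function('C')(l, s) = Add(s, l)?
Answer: 542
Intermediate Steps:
Function('C')(l, s) = Add(l, s)
Function('H')(U) = Add(10, Mul(24, Pow(U, -1))) (Function('H')(U) = Add(10, Mul(-2, Mul(-12, Pow(U, -1)))) = Add(10, Mul(24, Pow(U, -1))))
Add(Mul(Mul(62, Pow(Function('H')(Function('C')(1, 3)), -1)), 128), 46) = Add(Mul(Mul(62, Pow(Add(10, Mul(24, Pow(Add(1, 3), -1))), -1)), 128), 46) = Add(Mul(Mul(62, Pow(Add(10, Mul(24, Pow(4, -1))), -1)), 128), 46) = Add(Mul(Mul(62, Pow(Add(10, Mul(24, Rational(1, 4))), -1)), 128), 46) = Add(Mul(Mul(62, Pow(Add(10, 6), -1)), 128), 46) = Add(Mul(Mul(62, Pow(16, -1)), 128), 46) = Add(Mul(Mul(62, Rational(1, 16)), 128), 46) = Add(Mul(Rational(31, 8), 128), 46) = Add(496, 46) = 542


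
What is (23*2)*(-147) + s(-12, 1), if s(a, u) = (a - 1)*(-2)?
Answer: -6736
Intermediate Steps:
s(a, u) = 2 - 2*a (s(a, u) = (-1 + a)*(-2) = 2 - 2*a)
(23*2)*(-147) + s(-12, 1) = (23*2)*(-147) + (2 - 2*(-12)) = 46*(-147) + (2 + 24) = -6762 + 26 = -6736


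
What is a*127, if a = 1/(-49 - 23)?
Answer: -127/72 ≈ -1.7639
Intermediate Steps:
a = -1/72 (a = 1/(-72) = -1/72 ≈ -0.013889)
a*127 = -1/72*127 = -127/72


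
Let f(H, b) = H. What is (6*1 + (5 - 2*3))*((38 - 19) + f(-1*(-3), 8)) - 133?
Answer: -23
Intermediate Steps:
(6*1 + (5 - 2*3))*((38 - 19) + f(-1*(-3), 8)) - 133 = (6*1 + (5 - 2*3))*((38 - 19) - 1*(-3)) - 133 = (6 + (5 - 6))*(19 + 3) - 133 = (6 - 1)*22 - 133 = 5*22 - 133 = 110 - 133 = -23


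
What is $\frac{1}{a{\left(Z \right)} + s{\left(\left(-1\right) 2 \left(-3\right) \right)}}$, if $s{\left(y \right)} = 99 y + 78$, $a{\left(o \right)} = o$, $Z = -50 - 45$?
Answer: $\frac{1}{577} \approx 0.0017331$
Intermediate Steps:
$Z = -95$ ($Z = -50 - 45 = -95$)
$s{\left(y \right)} = 78 + 99 y$
$\frac{1}{a{\left(Z \right)} + s{\left(\left(-1\right) 2 \left(-3\right) \right)}} = \frac{1}{-95 + \left(78 + 99 \left(-1\right) 2 \left(-3\right)\right)} = \frac{1}{-95 + \left(78 + 99 \left(\left(-2\right) \left(-3\right)\right)\right)} = \frac{1}{-95 + \left(78 + 99 \cdot 6\right)} = \frac{1}{-95 + \left(78 + 594\right)} = \frac{1}{-95 + 672} = \frac{1}{577}$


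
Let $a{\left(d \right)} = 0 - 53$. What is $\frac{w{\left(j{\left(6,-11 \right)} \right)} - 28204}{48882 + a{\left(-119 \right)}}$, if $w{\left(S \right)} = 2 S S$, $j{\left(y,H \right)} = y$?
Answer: $- \frac{28132}{48829} \approx -0.57613$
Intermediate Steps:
$a{\left(d \right)} = -53$
$w{\left(S \right)} = 2 S^{2}$
$\frac{w{\left(j{\left(6,-11 \right)} \right)} - 28204}{48882 + a{\left(-119 \right)}} = \frac{2 \cdot 6^{2} - 28204}{48882 - 53} = \frac{2 \cdot 36 - 28204}{48829} = \left(72 - 28204\right) \frac{1}{48829} = \left(-28132\right) \frac{1}{48829} = - \frac{28132}{48829}$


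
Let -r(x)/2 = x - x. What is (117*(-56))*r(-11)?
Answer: 0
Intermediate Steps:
r(x) = 0 (r(x) = -2*(x - x) = -2*0 = 0)
(117*(-56))*r(-11) = (117*(-56))*0 = -6552*0 = 0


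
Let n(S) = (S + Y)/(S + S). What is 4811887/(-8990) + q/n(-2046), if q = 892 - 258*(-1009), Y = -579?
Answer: 639777940783/1573250 ≈ 4.0666e+5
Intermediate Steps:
q = 261214 (q = 892 + 260322 = 261214)
n(S) = (-579 + S)/(2*S) (n(S) = (S - 579)/(S + S) = (-579 + S)/((2*S)) = (-579 + S)*(1/(2*S)) = (-579 + S)/(2*S))
4811887/(-8990) + q/n(-2046) = 4811887/(-8990) + 261214/(((1/2)*(-579 - 2046)/(-2046))) = 4811887*(-1/8990) + 261214/(((1/2)*(-1/2046)*(-2625))) = -4811887/8990 + 261214/(875/1364) = -4811887/8990 + 261214*(1364/875) = -4811887/8990 + 356295896/875 = 639777940783/1573250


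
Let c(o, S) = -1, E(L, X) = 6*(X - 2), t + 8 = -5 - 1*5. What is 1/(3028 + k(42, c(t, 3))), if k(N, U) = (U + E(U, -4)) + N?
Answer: 1/3033 ≈ 0.00032971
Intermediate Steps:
t = -18 (t = -8 + (-5 - 1*5) = -8 + (-5 - 5) = -8 - 10 = -18)
E(L, X) = -12 + 6*X (E(L, X) = 6*(-2 + X) = -12 + 6*X)
k(N, U) = -36 + N + U (k(N, U) = (U + (-12 + 6*(-4))) + N = (U + (-12 - 24)) + N = (U - 36) + N = (-36 + U) + N = -36 + N + U)
1/(3028 + k(42, c(t, 3))) = 1/(3028 + (-36 + 42 - 1)) = 1/(3028 + 5) = 1/3033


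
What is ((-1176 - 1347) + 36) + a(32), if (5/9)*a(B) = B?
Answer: -12147/5 ≈ -2429.4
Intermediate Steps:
a(B) = 9*B/5
((-1176 - 1347) + 36) + a(32) = ((-1176 - 1347) + 36) + (9/5)*32 = (-2523 + 36) + 288/5 = -2487 + 288/5 = -12147/5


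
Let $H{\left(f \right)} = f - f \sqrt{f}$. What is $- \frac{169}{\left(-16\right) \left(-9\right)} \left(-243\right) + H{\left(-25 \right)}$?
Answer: $\frac{4163}{16} + 125 i \approx 260.19 + 125.0 i$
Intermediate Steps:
$H{\left(f \right)} = f - f^{\frac{3}{2}}$
$- \frac{169}{\left(-16\right) \left(-9\right)} \left(-243\right) + H{\left(-25 \right)} = - \frac{169}{\left(-16\right) \left(-9\right)} \left(-243\right) - \left(25 + \left(-25\right)^{\frac{3}{2}}\right) = - \frac{169}{144} \left(-243\right) - \left(25 - 125 i\right) = \left(-169\right) \frac{1}{144} \left(-243\right) - \left(25 - 125 i\right) = \left(- \frac{169}{144}\right) \left(-243\right) - \left(25 - 125 i\right) = \frac{4563}{16} - \left(25 - 125 i\right) = \frac{4163}{16} + 125 i$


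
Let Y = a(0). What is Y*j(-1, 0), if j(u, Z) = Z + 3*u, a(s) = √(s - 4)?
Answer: -6*I ≈ -6.0*I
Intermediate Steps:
a(s) = √(-4 + s)
Y = 2*I (Y = √(-4 + 0) = √(-4) = 2*I ≈ 2.0*I)
Y*j(-1, 0) = (2*I)*(0 + 3*(-1)) = (2*I)*(0 - 3) = (2*I)*(-3) = -6*I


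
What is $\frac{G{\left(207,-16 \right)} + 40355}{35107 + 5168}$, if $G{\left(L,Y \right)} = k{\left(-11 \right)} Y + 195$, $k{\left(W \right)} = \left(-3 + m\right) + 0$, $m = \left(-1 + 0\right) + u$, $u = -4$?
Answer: $\frac{40678}{40275} \approx 1.01$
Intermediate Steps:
$m = -5$ ($m = \left(-1 + 0\right) - 4 = -1 - 4 = -5$)
$k{\left(W \right)} = -8$ ($k{\left(W \right)} = \left(-3 - 5\right) + 0 = -8 + 0 = -8$)
$G{\left(L,Y \right)} = 195 - 8 Y$ ($G{\left(L,Y \right)} = - 8 Y + 195 = 195 - 8 Y$)
$\frac{G{\left(207,-16 \right)} + 40355}{35107 + 5168} = \frac{\left(195 - -128\right) + 40355}{35107 + 5168} = \frac{\left(195 + 128\right) + 40355}{40275} = \left(323 + 40355\right) \frac{1}{40275} = 40678 \cdot \frac{1}{40275} = \frac{40678}{40275}$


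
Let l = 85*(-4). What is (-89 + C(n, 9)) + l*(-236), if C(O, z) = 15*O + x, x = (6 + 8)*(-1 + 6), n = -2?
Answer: 80191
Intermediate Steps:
x = 70 (x = 14*5 = 70)
C(O, z) = 70 + 15*O (C(O, z) = 15*O + 70 = 70 + 15*O)
l = -340
(-89 + C(n, 9)) + l*(-236) = (-89 + (70 + 15*(-2))) - 340*(-236) = (-89 + (70 - 30)) + 80240 = (-89 + 40) + 80240 = -49 + 80240 = 80191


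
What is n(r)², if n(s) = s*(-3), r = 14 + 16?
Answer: 8100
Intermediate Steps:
r = 30
n(s) = -3*s
n(r)² = (-3*30)² = (-90)² = 8100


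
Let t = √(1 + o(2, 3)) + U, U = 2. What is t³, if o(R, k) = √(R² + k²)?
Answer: (2 + √(1 + √13))³ ≈ 71.270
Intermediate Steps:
t = 2 + √(1 + √13) (t = √(1 + √(2² + 3²)) + 2 = √(1 + √(4 + 9)) + 2 = √(1 + √13) + 2 = 2 + √(1 + √13) ≈ 4.1461)
t³ = (2 + √(1 + √13))³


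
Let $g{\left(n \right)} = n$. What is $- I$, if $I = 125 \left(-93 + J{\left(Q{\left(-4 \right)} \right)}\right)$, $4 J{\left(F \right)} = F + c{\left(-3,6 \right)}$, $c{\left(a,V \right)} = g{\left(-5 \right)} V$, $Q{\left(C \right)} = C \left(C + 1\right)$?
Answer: $\frac{24375}{2} \approx 12188.0$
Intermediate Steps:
$Q{\left(C \right)} = C \left(1 + C\right)$
$c{\left(a,V \right)} = - 5 V$
$J{\left(F \right)} = - \frac{15}{2} + \frac{F}{4}$ ($J{\left(F \right)} = \frac{F - 30}{4} = \frac{-30 + F}{4} = - \frac{15}{2} + \frac{F}{4}$)
$I = - \frac{24375}{2}$ ($I = 125 \left(-93 - \left(\frac{15}{2} - \frac{\left(-4\right) \left(1 - 4\right)}{4}\right)\right) = 125 \left(-93 - \left(\frac{15}{2} - \frac{\left(-4\right) \left(-3\right)}{4}\right)\right) = 125 \left(-93 + \left(- \frac{15}{2} + \frac{1}{4} \cdot 12\right)\right) = 125 \left(-93 + \left(- \frac{15}{2} + 3\right)\right) = 125 \left(-93 - \frac{9}{2}\right) = 125 \left(- \frac{195}{2}\right) = - \frac{24375}{2} \approx -12188.0$)
$- I = \left(-1\right) \left(- \frac{24375}{2}\right) = \frac{24375}{2}$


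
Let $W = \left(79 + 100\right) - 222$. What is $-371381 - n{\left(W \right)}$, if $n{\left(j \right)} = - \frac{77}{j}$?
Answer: $- \frac{15969460}{43} \approx -3.7138 \cdot 10^{5}$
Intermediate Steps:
$W = -43$ ($W = 179 - 222 = -43$)
$-371381 - n{\left(W \right)} = -371381 - - \frac{77}{-43} = -371381 - \left(-77\right) \left(- \frac{1}{43}\right) = -371381 - \frac{77}{43} = - \frac{15969460}{43}$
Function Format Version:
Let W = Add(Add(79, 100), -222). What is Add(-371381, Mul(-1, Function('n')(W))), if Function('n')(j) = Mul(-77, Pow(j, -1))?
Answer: Rational(-15969460, 43) ≈ -3.7138e+5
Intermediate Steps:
W = -43 (W = Add(179, -222) = -43)
Add(-371381, Mul(-1, Function('n')(W))) = Add(-371381, Mul(-1, Mul(-77, Pow(-43, -1)))) = Add(-371381, Mul(-1, Mul(-77, Rational(-1, 43)))) = Add(-371381, Mul(-1, Rational(77, 43))) = Add(-371381, Rational(-77, 43)) = Rational(-15969460, 43)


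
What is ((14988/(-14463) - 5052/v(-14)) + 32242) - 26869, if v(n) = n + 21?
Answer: 156931967/33747 ≈ 4650.3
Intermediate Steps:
v(n) = 21 + n
((14988/(-14463) - 5052/v(-14)) + 32242) - 26869 = ((14988/(-14463) - 5052/(21 - 14)) + 32242) - 26869 = ((14988*(-1/14463) - 5052/7) + 32242) - 26869 = ((-4996/4821 - 5052*⅐) + 32242) - 26869 = ((-4996/4821 - 5052/7) + 32242) - 26869 = (-24390664/33747 + 32242) - 26869 = 1063680110/33747 - 26869 = 156931967/33747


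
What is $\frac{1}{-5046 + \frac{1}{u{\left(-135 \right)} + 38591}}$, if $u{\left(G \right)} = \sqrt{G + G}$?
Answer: $\frac{- 3 \sqrt{30} + 38591 i}{- 194730185 i + 15138 \sqrt{30}} \approx -0.00019818 + 4.4409 \cdot 10^{-16} i$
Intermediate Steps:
$u{\left(G \right)} = \sqrt{2} \sqrt{G}$ ($u{\left(G \right)} = \sqrt{2 G} = \sqrt{2} \sqrt{G}$)
$\frac{1}{-5046 + \frac{1}{u{\left(-135 \right)} + 38591}} = \frac{1}{-5046 + \frac{1}{\sqrt{2} \sqrt{-135} + 38591}} = \frac{1}{-5046 + \frac{1}{\sqrt{2} \cdot 3 i \sqrt{15} + 38591}} = \frac{1}{-5046 + \frac{1}{3 i \sqrt{30} + 38591}} = \frac{1}{-5046 + \frac{1}{38591 + 3 i \sqrt{30}}}$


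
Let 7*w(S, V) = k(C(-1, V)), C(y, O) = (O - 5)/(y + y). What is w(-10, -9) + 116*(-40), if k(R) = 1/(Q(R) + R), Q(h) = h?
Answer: -454719/98 ≈ -4640.0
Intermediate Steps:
C(y, O) = (-5 + O)/(2*y) (C(y, O) = (-5 + O)/((2*y)) = (-5 + O)*(1/(2*y)) = (-5 + O)/(2*y))
k(R) = 1/(2*R) (k(R) = 1/(R + R) = 1/(2*R))
w(S, V) = 1/(14*(5/2 - V/2)) (w(S, V) = (1/(2*(((½)*(-5 + V)/(-1)))))/7 = (1/(2*(((½)*(-1)*(-5 + V)))))/7 = (1/(2*(5/2 - V/2)))/7 = 1/(14*(5/2 - V/2)))
w(-10, -9) + 116*(-40) = 1/(7*(5 - 1*(-9))) + 116*(-40) = 1/(7*(5 + 9)) - 4640 = (⅐)/14 - 4640 = (⅐)*(1/14) - 4640 = 1/98 - 4640 = -454719/98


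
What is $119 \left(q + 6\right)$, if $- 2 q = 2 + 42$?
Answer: $-1904$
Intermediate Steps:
$q = -22$ ($q = - \frac{2 + 42}{2} = \left(- \frac{1}{2}\right) 44 = -22$)
$119 \left(q + 6\right) = 119 \left(-22 + 6\right) = 119 \left(-16\right) = -1904$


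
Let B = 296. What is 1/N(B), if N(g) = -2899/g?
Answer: -296/2899 ≈ -0.10210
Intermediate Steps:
1/N(B) = 1/(-2899/296) = -296/2899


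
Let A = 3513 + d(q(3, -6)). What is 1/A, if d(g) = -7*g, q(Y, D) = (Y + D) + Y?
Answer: 1/3513 ≈ 0.00028466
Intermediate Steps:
q(Y, D) = D + 2*Y (q(Y, D) = (D + Y) + Y = D + 2*Y)
A = 3513 (A = 3513 - 7*(-6 + 2*3) = 3513 - 7*(-6 + 6) = 3513 - 7*0 = 3513 + 0 = 3513)
1/A = 1/3513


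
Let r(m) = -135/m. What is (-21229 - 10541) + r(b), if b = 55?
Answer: -349497/11 ≈ -31772.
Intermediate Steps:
(-21229 - 10541) + r(b) = (-21229 - 10541) - 135/55 = -31770 - 135*1/55 = -31770 - 27/11 = -349497/11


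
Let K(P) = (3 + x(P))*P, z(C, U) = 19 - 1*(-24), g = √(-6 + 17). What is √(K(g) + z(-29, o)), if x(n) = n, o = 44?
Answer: √(54 + 3*√11) ≈ 7.9969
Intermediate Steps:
g = √11 ≈ 3.3166
z(C, U) = 43 (z(C, U) = 19 + 24 = 43)
K(P) = P*(3 + P) (K(P) = (3 + P)*P = P*(3 + P))
√(K(g) + z(-29, o)) = √(√11*(3 + √11) + 43) = √(43 + √11*(3 + √11))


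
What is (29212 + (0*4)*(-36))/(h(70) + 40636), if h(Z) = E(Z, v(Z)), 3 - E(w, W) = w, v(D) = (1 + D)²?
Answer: 29212/40569 ≈ 0.72006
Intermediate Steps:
E(w, W) = 3 - w
h(Z) = 3 - Z
(29212 + (0*4)*(-36))/(h(70) + 40636) = (29212 + (0*4)*(-36))/((3 - 1*70) + 40636) = (29212 + 0*(-36))/((3 - 70) + 40636) = (29212 + 0)/(-67 + 40636) = 29212/40569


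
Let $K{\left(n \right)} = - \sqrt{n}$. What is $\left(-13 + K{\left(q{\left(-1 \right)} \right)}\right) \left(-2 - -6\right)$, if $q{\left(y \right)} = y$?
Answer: $-52 - 4 i \approx -52.0 - 4.0 i$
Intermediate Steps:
$\left(-13 + K{\left(q{\left(-1 \right)} \right)}\right) \left(-2 - -6\right) = \left(-13 - \sqrt{-1}\right) \left(-2 - -6\right) = \left(-13 - i\right) \left(-2 + 6\right) = \left(-13 - i\right) 4 = -52 - 4 i$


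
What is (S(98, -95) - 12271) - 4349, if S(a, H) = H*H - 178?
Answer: -7773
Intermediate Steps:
S(a, H) = -178 + H**2 (S(a, H) = H**2 - 178 = -178 + H**2)
(S(98, -95) - 12271) - 4349 = ((-178 + (-95)**2) - 12271) - 4349 = ((-178 + 9025) - 12271) - 4349 = (8847 - 12271) - 4349 = -3424 - 4349 = -7773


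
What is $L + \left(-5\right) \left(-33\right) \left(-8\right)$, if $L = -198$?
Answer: $-1518$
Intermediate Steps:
$L + \left(-5\right) \left(-33\right) \left(-8\right) = -198 + \left(-5\right) \left(-33\right) \left(-8\right) = -198 + 165 \left(-8\right) = -198 - 1320 = -1518$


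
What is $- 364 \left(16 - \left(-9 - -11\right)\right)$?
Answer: $-5096$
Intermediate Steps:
$- 364 \left(16 - \left(-9 - -11\right)\right) = - 364 \left(16 - \left(-9 + 11\right)\right) = - 364 \left(16 - 2\right) = \left(-364\right) 14 = -5096$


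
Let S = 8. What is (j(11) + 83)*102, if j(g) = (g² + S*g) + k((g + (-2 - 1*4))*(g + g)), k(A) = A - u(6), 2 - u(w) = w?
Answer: 41412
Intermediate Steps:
u(w) = 2 - w
k(A) = 4 + A (k(A) = A - (2 - 1*6) = A - (2 - 6) = A - 1*(-4) = A + 4 = 4 + A)
j(g) = 4 + g² + 8*g + 2*g*(-6 + g) (j(g) = (g² + 8*g) + (4 + (g + (-2 - 1*4))*(g + g)) = (g² + 8*g) + (4 + (g + (-2 - 4))*(2*g)) = (g² + 8*g) + (4 + (g - 6)*(2*g)) = (g² + 8*g) + (4 + (-6 + g)*(2*g)) = (g² + 8*g) + (4 + 2*g*(-6 + g)) = 4 + g² + 8*g + 2*g*(-6 + g))
(j(11) + 83)*102 = ((4 - 4*11 + 3*11²) + 83)*102 = ((4 - 44 + 3*121) + 83)*102 = ((4 - 44 + 363) + 83)*102 = (323 + 83)*102 = 406*102 = 41412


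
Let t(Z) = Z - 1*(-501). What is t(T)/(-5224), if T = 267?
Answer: -96/653 ≈ -0.14701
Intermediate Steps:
t(Z) = 501 + Z (t(Z) = Z + 501 = 501 + Z)
t(T)/(-5224) = (501 + 267)/(-5224) = 768*(-1/5224) = -96/653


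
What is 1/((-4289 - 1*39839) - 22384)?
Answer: -1/66512 ≈ -1.5035e-5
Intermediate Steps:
1/((-4289 - 1*39839) - 22384) = 1/((-4289 - 39839) - 22384) = 1/(-44128 - 22384) = 1/(-66512) = -1/66512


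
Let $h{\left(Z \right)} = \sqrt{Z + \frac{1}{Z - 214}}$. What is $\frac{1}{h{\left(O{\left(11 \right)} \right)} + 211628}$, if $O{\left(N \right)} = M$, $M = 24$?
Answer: $\frac{40209320}{8509417968401} - \frac{\sqrt{866210}}{8509417968401} \approx 4.7252 \cdot 10^{-6}$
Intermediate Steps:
$O{\left(N \right)} = 24$
$h{\left(Z \right)} = \sqrt{Z + \frac{1}{-214 + Z}}$
$\frac{1}{h{\left(O{\left(11 \right)} \right)} + 211628} = \frac{1}{\sqrt{\frac{1 + 24 \left(-214 + 24\right)}{-214 + 24}} + 211628} = \frac{1}{\sqrt{\frac{1 + 24 \left(-190\right)}{-190}} + 211628} = \frac{1}{\sqrt{- \frac{1 - 4560}{190}} + 211628} = \frac{1}{\sqrt{\left(- \frac{1}{190}\right) \left(-4559\right)} + 211628} = \frac{1}{\sqrt{\frac{4559}{190}} + 211628} = \frac{1}{\frac{\sqrt{866210}}{190} + 211628} = \frac{1}{211628 + \frac{\sqrt{866210}}{190}}$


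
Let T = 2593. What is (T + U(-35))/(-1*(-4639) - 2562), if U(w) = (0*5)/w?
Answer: 2593/2077 ≈ 1.2484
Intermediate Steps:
U(w) = 0 (U(w) = 0/w = 0)
(T + U(-35))/(-1*(-4639) - 2562) = (2593 + 0)/(-1*(-4639) - 2562) = 2593/(4639 - 2562) = 2593/2077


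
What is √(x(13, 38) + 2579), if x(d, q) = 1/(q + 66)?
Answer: √6973642/52 ≈ 50.784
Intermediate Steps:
x(d, q) = 1/(66 + q)
√(x(13, 38) + 2579) = √(1/(66 + 38) + 2579) = √(1/104 + 2579) = √(268217/104) = √6973642/52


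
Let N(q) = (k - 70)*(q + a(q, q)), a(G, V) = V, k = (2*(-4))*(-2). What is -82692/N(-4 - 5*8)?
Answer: -2297/132 ≈ -17.402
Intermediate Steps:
k = 16 (k = -8*(-2) = 16)
N(q) = -108*q (N(q) = (16 - 70)*(q + q) = -108*q)
-82692/N(-4 - 5*8) = -82692*(-1/(108*(-4 - 5*8))) = -82692*(-1/(108*(-4 - 40))) = -82692/((-108*(-44))) = -82692/4752 = -82692*1/4752 = -2297/132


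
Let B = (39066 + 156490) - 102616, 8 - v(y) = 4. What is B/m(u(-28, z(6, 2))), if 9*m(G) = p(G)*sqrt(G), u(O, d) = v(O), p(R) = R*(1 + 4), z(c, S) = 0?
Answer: 41823/2 ≈ 20912.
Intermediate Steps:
v(y) = 4 (v(y) = 8 - 1*4 = 8 - 4 = 4)
p(R) = 5*R (p(R) = R*5 = 5*R)
u(O, d) = 4
B = 92940 (B = 195556 - 102616 = 92940)
m(G) = 5*G**(3/2)/9 (m(G) = ((5*G)*sqrt(G))/9 = (5*G**(3/2))/9 = 5*G**(3/2)/9)
B/m(u(-28, z(6, 2))) = 92940/((5*4**(3/2)/9)) = 92940/(((5/9)*8)) = 92940/(40/9) = 92940*(9/40) = 41823/2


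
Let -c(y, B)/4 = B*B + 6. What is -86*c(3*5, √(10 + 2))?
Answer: 6192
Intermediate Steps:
c(y, B) = -24 - 4*B² (c(y, B) = -4*(B*B + 6) = -4*(B² + 6) = -4*(6 + B²) = -24 - 4*B²)
-86*c(3*5, √(10 + 2)) = -86*(-24 - 4*(√(10 + 2))²) = -86*(-24 - 4*(√12)²) = -86*(-24 - 4*(2*√3)²) = -86*(-24 - 4*12) = -86*(-24 - 48) = -86*(-72) = 6192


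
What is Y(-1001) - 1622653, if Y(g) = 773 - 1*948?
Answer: -1622828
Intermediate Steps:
Y(g) = -175 (Y(g) = 773 - 948 = -175)
Y(-1001) - 1622653 = -175 - 1622653 = -1622828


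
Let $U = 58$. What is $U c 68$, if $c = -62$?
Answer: $-244528$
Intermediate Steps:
$U c 68 = 58 \left(-62\right) 68 = \left(-3596\right) 68 = -244528$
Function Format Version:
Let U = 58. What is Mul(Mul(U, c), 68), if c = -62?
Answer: -244528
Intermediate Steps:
Mul(Mul(U, c), 68) = Mul(Mul(58, -62), 68) = Mul(-3596, 68) = -244528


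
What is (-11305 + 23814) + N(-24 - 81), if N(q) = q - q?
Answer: 12509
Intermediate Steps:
N(q) = 0
(-11305 + 23814) + N(-24 - 81) = (-11305 + 23814) + 0 = 12509 + 0 = 12509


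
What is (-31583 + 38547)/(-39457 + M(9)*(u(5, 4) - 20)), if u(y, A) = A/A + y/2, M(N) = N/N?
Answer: -13928/78947 ≈ -0.17642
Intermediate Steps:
M(N) = 1
u(y, A) = 1 + y/2 (u(y, A) = 1 + y*(½) = 1 + y/2)
(-31583 + 38547)/(-39457 + M(9)*(u(5, 4) - 20)) = (-31583 + 38547)/(-39457 + 1*((1 + (½)*5) - 20)) = 6964/(-39457 + 1*((1 + 5/2) - 20)) = 6964/(-39457 + 1*(7/2 - 20)) = 6964/(-39457 + 1*(-33/2)) = 6964/(-39457 - 33/2) = 6964/(-78947/2) = 6964*(-2/78947) = -13928/78947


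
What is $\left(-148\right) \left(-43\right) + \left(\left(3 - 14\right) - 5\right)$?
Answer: $6348$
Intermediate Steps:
$\left(-148\right) \left(-43\right) + \left(\left(3 - 14\right) - 5\right) = 6364 - 16 = 6348$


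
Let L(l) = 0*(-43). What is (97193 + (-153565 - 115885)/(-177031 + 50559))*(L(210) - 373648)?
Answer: -574131755673476/15809 ≈ -3.6317e+10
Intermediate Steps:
L(l) = 0
(97193 + (-153565 - 115885)/(-177031 + 50559))*(L(210) - 373648) = (97193 + (-153565 - 115885)/(-177031 + 50559))*(0 - 373648) = (97193 - 269450/(-126472))*(-373648) = (97193 - 269450*(-1/126472))*(-373648) = (97193 + 134725/63236)*(-373648) = (6146231273/63236)*(-373648) = -574131755673476/15809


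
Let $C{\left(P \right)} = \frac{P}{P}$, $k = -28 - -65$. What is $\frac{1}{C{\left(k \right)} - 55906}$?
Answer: $- \frac{1}{55905} \approx -1.7887 \cdot 10^{-5}$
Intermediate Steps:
$k = 37$ ($k = -28 + 65 = 37$)
$C{\left(P \right)} = 1$
$\frac{1}{C{\left(k \right)} - 55906} = \frac{1}{1 - 55906} = \frac{1}{-55905} = - \frac{1}{55905}$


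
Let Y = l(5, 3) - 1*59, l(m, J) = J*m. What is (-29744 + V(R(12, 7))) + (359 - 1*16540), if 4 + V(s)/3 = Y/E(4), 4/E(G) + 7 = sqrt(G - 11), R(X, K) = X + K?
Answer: -45706 - 33*I*sqrt(7) ≈ -45706.0 - 87.31*I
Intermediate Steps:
R(X, K) = K + X
E(G) = 4/(-7 + sqrt(-11 + G)) (E(G) = 4/(-7 + sqrt(G - 11)) = 4/(-7 + sqrt(-11 + G)))
Y = -44 (Y = 3*5 - 1*59 = 15 - 59 = -44)
V(s) = 219 - 33*I*sqrt(7) (V(s) = -12 + 3*(-(-77 + 11*sqrt(-11 + 4))) = -12 + 3*(-(-77 + 11*I*sqrt(7))) = -12 + 3*(-44*(-7/4 + I*sqrt(7)/4)) = -12 + 3*(77 - 11*I*sqrt(7)) = -12 + (231 - 33*I*sqrt(7)) = 219 - 33*I*sqrt(7))
(-29744 + V(R(12, 7))) + (359 - 1*16540) = (-29744 + (219 - 33*I*sqrt(7))) + (359 - 1*16540) = (-29525 - 33*I*sqrt(7)) + (359 - 16540) = (-29525 - 33*I*sqrt(7)) - 16181 = -45706 - 33*I*sqrt(7)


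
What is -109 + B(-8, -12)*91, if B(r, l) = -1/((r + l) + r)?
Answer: -423/4 ≈ -105.75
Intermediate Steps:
B(r, l) = -1/(l + 2*r) (B(r, l) = -1/((l + r) + r) = -1/(l + 2*r))
-109 + B(-8, -12)*91 = -109 - 1/(-12 + 2*(-8))*91 = -109 - 1/(-12 - 16)*91 = -109 - 1/(-28)*91 = -109 - 1*(-1/28)*91 = -109 + (1/28)*91 = -109 + 13/4 = -423/4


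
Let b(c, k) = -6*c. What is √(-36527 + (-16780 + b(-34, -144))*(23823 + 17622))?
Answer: 19*I*√1903127 ≈ 26211.0*I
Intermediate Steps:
b(c, k) = -6*c
√(-36527 + (-16780 + b(-34, -144))*(23823 + 17622)) = √(-36527 + (-16780 - 6*(-34))*(23823 + 17622)) = √(-36527 + (-16780 + 204)*41445) = √(-36527 - 16576*41445) = √(-36527 - 686992320) = √(-687028847) = 19*I*√1903127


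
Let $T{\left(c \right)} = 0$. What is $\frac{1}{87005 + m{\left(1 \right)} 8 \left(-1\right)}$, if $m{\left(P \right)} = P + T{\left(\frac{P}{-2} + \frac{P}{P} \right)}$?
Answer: $\frac{1}{86997} \approx 1.1495 \cdot 10^{-5}$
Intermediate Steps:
$m{\left(P \right)} = P$ ($m{\left(P \right)} = P + 0 = P$)
$\frac{1}{87005 + m{\left(1 \right)} 8 \left(-1\right)} = \frac{1}{87005 + 1 \cdot 8 \left(-1\right)} = \frac{1}{87005 + 8 \left(-1\right)} = \frac{1}{87005 - 8} = \frac{1}{86997}$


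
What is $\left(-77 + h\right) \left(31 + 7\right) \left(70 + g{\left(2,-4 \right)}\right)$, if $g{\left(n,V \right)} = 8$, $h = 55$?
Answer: $-65208$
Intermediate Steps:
$\left(-77 + h\right) \left(31 + 7\right) \left(70 + g{\left(2,-4 \right)}\right) = \left(-77 + 55\right) \left(31 + 7\right) \left(70 + 8\right) = - 22 \cdot 38 \cdot 78 = \left(-22\right) 2964 = -65208$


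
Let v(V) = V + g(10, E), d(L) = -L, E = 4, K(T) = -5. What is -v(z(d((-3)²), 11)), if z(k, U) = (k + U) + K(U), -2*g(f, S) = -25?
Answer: -19/2 ≈ -9.5000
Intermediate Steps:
g(f, S) = 25/2 (g(f, S) = -½*(-25) = 25/2)
z(k, U) = -5 + U + k (z(k, U) = (k + U) - 5 = (U + k) - 5 = -5 + U + k)
v(V) = 25/2 + V (v(V) = V + 25/2 = 25/2 + V)
-v(z(d((-3)²), 11)) = -(25/2 + (-5 + 11 - 1*(-3)²)) = -(25/2 + (-5 + 11 - 1*9)) = -(25/2 + (-5 + 11 - 9)) = -(25/2 - 3) = -1*19/2 = -19/2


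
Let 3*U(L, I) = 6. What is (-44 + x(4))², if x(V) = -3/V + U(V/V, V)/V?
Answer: 31329/16 ≈ 1958.1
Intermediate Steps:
U(L, I) = 2 (U(L, I) = (⅓)*6 = 2)
x(V) = -1/V (x(V) = -3/V + 2/V = -1/V)
(-44 + x(4))² = (-44 - 1/4)² = (-44 - 1*¼)² = (-44 - ¼)² = (-177/4)² = 31329/16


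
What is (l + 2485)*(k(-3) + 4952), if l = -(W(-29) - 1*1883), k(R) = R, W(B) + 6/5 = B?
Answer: 108833459/5 ≈ 2.1767e+7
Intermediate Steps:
W(B) = -6/5 + B
l = 9566/5 (l = -((-6/5 - 29) - 1*1883) = -(-151/5 - 1883) = -1*(-9566/5) = 9566/5 ≈ 1913.2)
(l + 2485)*(k(-3) + 4952) = (9566/5 + 2485)*(-3 + 4952) = (21991/5)*4949 = 108833459/5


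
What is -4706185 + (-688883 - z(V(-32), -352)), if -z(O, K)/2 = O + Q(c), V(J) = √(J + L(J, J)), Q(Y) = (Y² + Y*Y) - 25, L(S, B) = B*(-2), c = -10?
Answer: -5394718 + 8*√2 ≈ -5.3947e+6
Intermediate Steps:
L(S, B) = -2*B
Q(Y) = -25 + 2*Y² (Q(Y) = (Y² + Y²) - 25 = 2*Y² - 25 = -25 + 2*Y²)
V(J) = √(-J) (V(J) = √(J - 2*J) = √(-J))
z(O, K) = -350 - 2*O (z(O, K) = -2*(O + (-25 + 2*(-10)²)) = -2*(O + (-25 + 2*100)) = -2*(O + (-25 + 200)) = -2*(O + 175) = -2*(175 + O) = -350 - 2*O)
-4706185 + (-688883 - z(V(-32), -352)) = -4706185 + (-688883 - (-350 - 2*√32)) = -4706185 + (-688883 - (-350 - 8*√2)) = -4706185 + (-688883 + (350 + 8*√2)) = -4706185 + (-688533 + 8*√2) = -5394718 + 8*√2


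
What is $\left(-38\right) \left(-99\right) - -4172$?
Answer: $7934$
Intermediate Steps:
$\left(-38\right) \left(-99\right) - -4172 = 3762 + 4172 = 7934$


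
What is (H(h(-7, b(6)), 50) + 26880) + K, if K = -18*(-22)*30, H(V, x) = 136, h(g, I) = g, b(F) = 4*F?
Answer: 38896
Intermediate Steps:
K = 11880 (K = 396*30 = 11880)
(H(h(-7, b(6)), 50) + 26880) + K = (136 + 26880) + 11880 = 27016 + 11880 = 38896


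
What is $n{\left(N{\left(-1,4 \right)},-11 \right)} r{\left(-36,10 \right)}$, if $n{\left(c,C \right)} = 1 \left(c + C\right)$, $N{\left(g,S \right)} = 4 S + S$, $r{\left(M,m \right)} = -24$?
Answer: $-216$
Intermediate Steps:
$N{\left(g,S \right)} = 5 S$
$n{\left(c,C \right)} = C + c$ ($n{\left(c,C \right)} = 1 \left(C + c\right) = C + c$)
$n{\left(N{\left(-1,4 \right)},-11 \right)} r{\left(-36,10 \right)} = \left(-11 + 5 \cdot 4\right) \left(-24\right) = \left(-11 + 20\right) \left(-24\right) = 9 \left(-24\right) = -216$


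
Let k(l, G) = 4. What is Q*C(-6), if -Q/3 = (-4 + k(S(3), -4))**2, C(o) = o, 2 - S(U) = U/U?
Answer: 0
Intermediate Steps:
S(U) = 1 (S(U) = 2 - U/U = 2 - 1*1 = 2 - 1 = 1)
Q = 0 (Q = -3*(-4 + 4)**2 = -3*0**2 = -3*0 = 0)
Q*C(-6) = 0*(-6) = 0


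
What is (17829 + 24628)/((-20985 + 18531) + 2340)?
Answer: -42457/114 ≈ -372.43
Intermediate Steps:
(17829 + 24628)/((-20985 + 18531) + 2340) = 42457/(-2454 + 2340) = 42457/(-114) = 42457*(-1/114) = -42457/114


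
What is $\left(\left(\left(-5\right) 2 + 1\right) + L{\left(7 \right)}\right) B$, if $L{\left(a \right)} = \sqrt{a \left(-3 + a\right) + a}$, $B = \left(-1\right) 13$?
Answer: $117 - 13 \sqrt{35} \approx 40.091$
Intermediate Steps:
$B = -13$
$L{\left(a \right)} = \sqrt{a + a \left(-3 + a\right)}$
$\left(\left(\left(-5\right) 2 + 1\right) + L{\left(7 \right)}\right) B = \left(\left(\left(-5\right) 2 + 1\right) + \sqrt{7 \left(-2 + 7\right)}\right) \left(-13\right) = \left(\left(-10 + 1\right) + \sqrt{7 \cdot 5}\right) \left(-13\right) = \left(-9 + \sqrt{35}\right) \left(-13\right) = 117 - 13 \sqrt{35}$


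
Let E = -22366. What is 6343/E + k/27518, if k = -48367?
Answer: -314080749/153866897 ≈ -2.0412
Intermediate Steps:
6343/E + k/27518 = 6343/(-22366) - 48367/27518 = 6343*(-1/22366) - 48367*1/27518 = -6343/22366 - 48367/27518 = -314080749/153866897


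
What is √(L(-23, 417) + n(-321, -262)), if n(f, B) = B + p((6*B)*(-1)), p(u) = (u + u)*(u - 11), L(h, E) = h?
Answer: √4907499 ≈ 2215.3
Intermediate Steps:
p(u) = 2*u*(-11 + u) (p(u) = (2*u)*(-11 + u) = 2*u*(-11 + u))
n(f, B) = B - 12*B*(-11 - 6*B) (n(f, B) = B + 2*((6*B)*(-1))*(-11 + (6*B)*(-1)) = B + 2*(-6*B)*(-11 - 6*B) = B - 12*B*(-11 - 6*B))
√(L(-23, 417) + n(-321, -262)) = √(-23 - 262*(133 + 72*(-262))) = √(-23 - 262*(133 - 18864)) = √(-23 - 262*(-18731)) = √(-23 + 4907522) = √4907499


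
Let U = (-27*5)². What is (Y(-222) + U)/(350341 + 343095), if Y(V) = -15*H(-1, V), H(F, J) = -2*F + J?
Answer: 21525/693436 ≈ 0.031041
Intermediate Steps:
H(F, J) = J - 2*F
Y(V) = -30 - 15*V (Y(V) = -15*(V - 2*(-1)) = -15*(V + 2) = -15*(2 + V) = -30 - 15*V)
U = 18225 (U = (-135)² = 18225)
(Y(-222) + U)/(350341 + 343095) = ((-30 - 15*(-222)) + 18225)/(350341 + 343095) = ((-30 + 3330) + 18225)/693436 = (3300 + 18225)*(1/693436) = 21525*(1/693436) = 21525/693436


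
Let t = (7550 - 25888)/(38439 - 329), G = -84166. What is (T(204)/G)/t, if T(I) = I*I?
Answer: 396496440/385859027 ≈ 1.0276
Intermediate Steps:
T(I) = I²
t = -9169/19055 (t = -18338/38110 = -18338*1/38110 = -9169/19055 ≈ -0.48119)
(T(204)/G)/t = (204²/(-84166))/(-9169/19055) = (41616*(-1/84166))*(-19055/9169) = -20808/42083*(-19055/9169) = 396496440/385859027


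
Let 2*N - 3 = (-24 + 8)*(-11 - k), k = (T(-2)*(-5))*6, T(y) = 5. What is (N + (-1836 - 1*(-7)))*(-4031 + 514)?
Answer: 20676443/2 ≈ 1.0338e+7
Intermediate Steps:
k = -150 (k = (5*(-5))*6 = -25*6 = -150)
N = -2221/2 (N = 3/2 + ((-24 + 8)*(-11 - 1*(-150)))/2 = 3/2 + (-16*(-11 + 150))/2 = 3/2 + (-16*139)/2 = 3/2 + (1/2)*(-2224) = 3/2 - 1112 = -2221/2 ≈ -1110.5)
(N + (-1836 - 1*(-7)))*(-4031 + 514) = (-2221/2 + (-1836 - 1*(-7)))*(-4031 + 514) = (-2221/2 + (-1836 + 7))*(-3517) = (-2221/2 - 1829)*(-3517) = -5879/2*(-3517) = 20676443/2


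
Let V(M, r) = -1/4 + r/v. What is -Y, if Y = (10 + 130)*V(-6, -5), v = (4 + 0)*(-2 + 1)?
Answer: -140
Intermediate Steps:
v = -4 (v = 4*(-1) = -4)
V(M, r) = -¼ - r/4 (V(M, r) = -1/4 + r/(-4) = -1*¼ + r*(-¼) = -¼ - r/4)
Y = 140 (Y = (10 + 130)*(-¼ - ¼*(-5)) = 140*(-¼ + 5/4) = 140*1 = 140)
-Y = -1*140 = -140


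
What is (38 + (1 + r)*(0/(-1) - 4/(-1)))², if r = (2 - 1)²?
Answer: 2116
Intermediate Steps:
r = 1 (r = 1² = 1)
(38 + (1 + r)*(0/(-1) - 4/(-1)))² = (38 + (1 + 1)*(0/(-1) - 4/(-1)))² = (38 + 2*(0*(-1) - 4*(-1)))² = (38 + 2*(0 + 4))² = (38 + 2*4)² = (38 + 8)² = 46² = 2116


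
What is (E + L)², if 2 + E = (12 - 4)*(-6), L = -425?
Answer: 225625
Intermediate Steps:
E = -50 (E = -2 + (12 - 4)*(-6) = -2 + 8*(-6) = -2 - 48 = -50)
(E + L)² = (-50 - 425)² = (-475)² = 225625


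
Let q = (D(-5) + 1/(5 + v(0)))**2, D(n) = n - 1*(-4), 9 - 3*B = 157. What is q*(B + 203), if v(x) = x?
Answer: 7376/75 ≈ 98.347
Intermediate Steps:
B = -148/3 (B = 3 - 1/3*157 = 3 - 157/3 = -148/3 ≈ -49.333)
D(n) = 4 + n (D(n) = n + 4 = 4 + n)
q = 16/25 (q = ((4 - 5) + 1/(5 + 0))**2 = (-1 + 1/5)**2 = (-4/5)**2 = 16/25 ≈ 0.64000)
q*(B + 203) = 16*(-148/3 + 203)/25 = (16/25)*(461/3) = 7376/75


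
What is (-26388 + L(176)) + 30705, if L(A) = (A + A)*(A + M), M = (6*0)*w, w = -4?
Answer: 66269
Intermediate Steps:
M = 0 (M = (6*0)*(-4) = 0*(-4) = 0)
L(A) = 2*A² (L(A) = (A + A)*(A + 0) = (2*A)*A = 2*A²)
(-26388 + L(176)) + 30705 = (-26388 + 2*176²) + 30705 = (-26388 + 2*30976) + 30705 = (-26388 + 61952) + 30705 = 35564 + 30705 = 66269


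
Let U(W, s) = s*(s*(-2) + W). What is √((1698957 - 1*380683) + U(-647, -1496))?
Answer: I*√2189846 ≈ 1479.8*I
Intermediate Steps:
U(W, s) = s*(W - 2*s) (U(W, s) = s*(-2*s + W) = s*(W - 2*s))
√((1698957 - 1*380683) + U(-647, -1496)) = √((1698957 - 1*380683) - 1496*(-647 - 2*(-1496))) = √((1698957 - 380683) - 1496*(-647 + 2992)) = √(1318274 - 1496*2345) = √(1318274 - 3508120) = √(-2189846) = I*√2189846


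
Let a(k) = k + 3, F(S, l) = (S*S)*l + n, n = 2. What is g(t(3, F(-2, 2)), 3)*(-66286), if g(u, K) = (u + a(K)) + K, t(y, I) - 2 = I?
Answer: -1392006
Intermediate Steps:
F(S, l) = 2 + l*S² (F(S, l) = (S*S)*l + 2 = S²*l + 2 = l*S² + 2 = 2 + l*S²)
t(y, I) = 2 + I
a(k) = 3 + k
g(u, K) = 3 + u + 2*K (g(u, K) = (u + (3 + K)) + K = (3 + K + u) + K = 3 + u + 2*K)
g(t(3, F(-2, 2)), 3)*(-66286) = (3 + (2 + (2 + 2*(-2)²)) + 2*3)*(-66286) = (3 + (2 + (2 + 2*4)) + 6)*(-66286) = (3 + (2 + (2 + 8)) + 6)*(-66286) = (3 + (2 + 10) + 6)*(-66286) = (3 + 12 + 6)*(-66286) = 21*(-66286) = -1392006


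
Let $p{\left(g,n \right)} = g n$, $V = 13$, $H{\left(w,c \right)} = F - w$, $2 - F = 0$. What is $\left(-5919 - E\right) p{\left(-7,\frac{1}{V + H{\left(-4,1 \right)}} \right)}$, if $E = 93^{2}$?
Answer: $\frac{101976}{19} \approx 5367.2$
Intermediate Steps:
$F = 2$ ($F = 2 - 0 = 2 + 0 = 2$)
$H{\left(w,c \right)} = 2 - w$
$E = 8649$
$\left(-5919 - E\right) p{\left(-7,\frac{1}{V + H{\left(-4,1 \right)}} \right)} = \left(-5919 - 8649\right) \left(- \frac{7}{13 + \left(2 - -4\right)}\right) = \left(-5919 - 8649\right) \left(- \frac{7}{13 + \left(2 + 4\right)}\right) = - 14568 \left(- \frac{7}{13 + 6}\right) = - 14568 \left(- \frac{7}{19}\right) = - 14568 \left(\left(-7\right) \frac{1}{19}\right) = \left(-14568\right) \left(- \frac{7}{19}\right) = \frac{101976}{19}$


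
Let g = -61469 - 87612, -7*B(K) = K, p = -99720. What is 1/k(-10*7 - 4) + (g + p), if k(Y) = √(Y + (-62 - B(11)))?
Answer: -248801 - I*√6587/941 ≈ -2.488e+5 - 0.086249*I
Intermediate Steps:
B(K) = -K/7
k(Y) = √(-423/7 + Y) (k(Y) = √(Y + (-62 - (-1)*11/7)) = √(Y + (-62 - 1*(-11/7))) = √(Y + (-62 + 11/7)) = √(Y - 423/7) = √(-423/7 + Y))
g = -149081
1/k(-10*7 - 4) + (g + p) = 1/(√(-2961 + 49*(-10*7 - 4))/7) + (-149081 - 99720) = 1/(√(-2961 + 49*(-70 - 4))/7) - 248801 = 1/(√(-2961 + 49*(-74))/7) - 248801 = 1/(√(-2961 - 3626)/7) - 248801 = 1/(√(-6587)/7) - 248801 = 1/((I*√6587)/7) - 248801 = 1/(I*√6587/7) - 248801 = -I*√6587/941 - 248801 = -248801 - I*√6587/941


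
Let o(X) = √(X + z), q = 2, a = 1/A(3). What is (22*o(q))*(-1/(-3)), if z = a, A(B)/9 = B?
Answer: 22*√165/27 ≈ 10.466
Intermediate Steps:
A(B) = 9*B
a = 1/27 (a = 1/(9*3) = 1/27 ≈ 0.037037)
z = 1/27 ≈ 0.037037
o(X) = √(1/27 + X) (o(X) = √(X + 1/27) = √(1/27 + X))
(22*o(q))*(-1/(-3)) = (22*(√(3 + 81*2)/9))*(-1/(-3)) = (22*(√(3 + 162)/9))*(-1*(-⅓)) = (22*(√165/9))*(⅓) = (22*√165/9)*(⅓) = 22*√165/27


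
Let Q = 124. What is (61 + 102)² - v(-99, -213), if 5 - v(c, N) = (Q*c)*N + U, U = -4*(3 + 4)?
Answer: 2641324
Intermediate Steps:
U = -28 (U = -4*7 = -28)
v(c, N) = 33 - 124*N*c (v(c, N) = 5 - ((124*c)*N - 28) = 5 - (124*N*c - 28) = 5 - (-28 + 124*N*c) = 5 + (28 - 124*N*c) = 33 - 124*N*c)
(61 + 102)² - v(-99, -213) = (61 + 102)² - (33 - 124*(-213)*(-99)) = 163² - (33 - 2614788) = 26569 - 1*(-2614755) = 26569 + 2614755 = 2641324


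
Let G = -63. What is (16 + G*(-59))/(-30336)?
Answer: -3733/30336 ≈ -0.12306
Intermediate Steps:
(16 + G*(-59))/(-30336) = (16 - 63*(-59))/(-30336) = (16 + 3717)*(-1/30336) = 3733*(-1/30336) = -3733/30336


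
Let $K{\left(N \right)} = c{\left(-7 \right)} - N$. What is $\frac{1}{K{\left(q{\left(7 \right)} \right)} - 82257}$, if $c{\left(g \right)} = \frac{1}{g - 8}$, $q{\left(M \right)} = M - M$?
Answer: $- \frac{15}{1233856} \approx -1.2157 \cdot 10^{-5}$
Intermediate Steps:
$q{\left(M \right)} = 0$
$c{\left(g \right)} = \frac{1}{-8 + g}$
$K{\left(N \right)} = - \frac{1}{15} - N$ ($K{\left(N \right)} = \frac{1}{-8 - 7} - N = \frac{1}{-15} - N = - \frac{1}{15} - N$)
$\frac{1}{K{\left(q{\left(7 \right)} \right)} - 82257} = \frac{1}{\left(- \frac{1}{15} - 0\right) - 82257} = \frac{1}{\left(- \frac{1}{15} + 0\right) - 82257} = \frac{1}{- \frac{1}{15} - 82257} = \frac{1}{- \frac{1233856}{15}} = - \frac{15}{1233856}$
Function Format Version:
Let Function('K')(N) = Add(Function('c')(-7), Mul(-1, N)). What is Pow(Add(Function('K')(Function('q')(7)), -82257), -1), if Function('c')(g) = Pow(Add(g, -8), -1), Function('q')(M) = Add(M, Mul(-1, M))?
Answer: Rational(-15, 1233856) ≈ -1.2157e-5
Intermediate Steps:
Function('q')(M) = 0
Function('c')(g) = Pow(Add(-8, g), -1)
Function('K')(N) = Add(Rational(-1, 15), Mul(-1, N)) (Function('K')(N) = Add(Pow(Add(-8, -7), -1), Mul(-1, N)) = Add(Pow(-15, -1), Mul(-1, N)) = Add(Rational(-1, 15), Mul(-1, N)))
Pow(Add(Function('K')(Function('q')(7)), -82257), -1) = Pow(Add(Add(Rational(-1, 15), Mul(-1, 0)), -82257), -1) = Pow(Add(Add(Rational(-1, 15), 0), -82257), -1) = Pow(Add(Rational(-1, 15), -82257), -1) = Pow(Rational(-1233856, 15), -1) = Rational(-15, 1233856)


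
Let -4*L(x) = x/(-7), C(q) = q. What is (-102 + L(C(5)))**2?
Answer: 8128201/784 ≈ 10368.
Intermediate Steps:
L(x) = x/28 (L(x) = -x/(4*(-7)) = -x*(-1)/(4*7) = -(-1)*x/28 = x/28)
(-102 + L(C(5)))**2 = (-102 + (1/28)*5)**2 = (-102 + 5/28)**2 = (-2851/28)**2 = 8128201/784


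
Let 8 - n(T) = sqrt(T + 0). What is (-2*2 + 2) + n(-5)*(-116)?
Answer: -930 + 116*I*sqrt(5) ≈ -930.0 + 259.38*I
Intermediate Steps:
n(T) = 8 - sqrt(T) (n(T) = 8 - sqrt(T + 0) = 8 - sqrt(T))
(-2*2 + 2) + n(-5)*(-116) = (-2*2 + 2) + (8 - sqrt(-5))*(-116) = (-4 + 2) + (8 - I*sqrt(5))*(-116) = -2 + (8 - I*sqrt(5))*(-116) = -2 + (-928 + 116*I*sqrt(5)) = -930 + 116*I*sqrt(5)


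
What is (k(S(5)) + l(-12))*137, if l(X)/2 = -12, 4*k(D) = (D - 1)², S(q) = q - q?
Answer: -13015/4 ≈ -3253.8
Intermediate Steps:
S(q) = 0
k(D) = (-1 + D)²/4 (k(D) = (D - 1)²/4 = (-1 + D)²/4)
l(X) = -24 (l(X) = 2*(-12) = -24)
(k(S(5)) + l(-12))*137 = ((-1 + 0)²/4 - 24)*137 = ((¼)*(-1)² - 24)*137 = ((¼)*1 - 24)*137 = (¼ - 24)*137 = -95/4*137 = -13015/4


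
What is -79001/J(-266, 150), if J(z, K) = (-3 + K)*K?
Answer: -79001/22050 ≈ -3.5828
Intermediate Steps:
J(z, K) = K*(-3 + K)
-79001/J(-266, 150) = -79001*1/(150*(-3 + 150)) = -79001/(150*147) = -79001/22050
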